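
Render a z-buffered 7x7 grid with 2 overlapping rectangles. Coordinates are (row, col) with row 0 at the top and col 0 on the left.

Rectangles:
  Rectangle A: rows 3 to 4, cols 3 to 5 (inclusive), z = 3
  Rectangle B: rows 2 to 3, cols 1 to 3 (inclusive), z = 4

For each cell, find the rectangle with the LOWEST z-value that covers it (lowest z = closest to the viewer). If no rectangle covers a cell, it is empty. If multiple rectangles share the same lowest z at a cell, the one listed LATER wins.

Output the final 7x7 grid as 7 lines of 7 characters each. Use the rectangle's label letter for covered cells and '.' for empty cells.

.......
.......
.BBB...
.BBAAA.
...AAA.
.......
.......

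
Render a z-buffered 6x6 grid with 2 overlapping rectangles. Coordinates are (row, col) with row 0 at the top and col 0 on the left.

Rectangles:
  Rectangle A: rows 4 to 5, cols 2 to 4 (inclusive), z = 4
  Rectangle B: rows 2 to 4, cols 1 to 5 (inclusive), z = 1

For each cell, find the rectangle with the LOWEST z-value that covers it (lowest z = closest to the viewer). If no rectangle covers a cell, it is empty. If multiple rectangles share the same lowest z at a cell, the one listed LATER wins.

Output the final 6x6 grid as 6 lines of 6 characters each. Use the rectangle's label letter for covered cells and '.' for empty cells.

......
......
.BBBBB
.BBBBB
.BBBBB
..AAA.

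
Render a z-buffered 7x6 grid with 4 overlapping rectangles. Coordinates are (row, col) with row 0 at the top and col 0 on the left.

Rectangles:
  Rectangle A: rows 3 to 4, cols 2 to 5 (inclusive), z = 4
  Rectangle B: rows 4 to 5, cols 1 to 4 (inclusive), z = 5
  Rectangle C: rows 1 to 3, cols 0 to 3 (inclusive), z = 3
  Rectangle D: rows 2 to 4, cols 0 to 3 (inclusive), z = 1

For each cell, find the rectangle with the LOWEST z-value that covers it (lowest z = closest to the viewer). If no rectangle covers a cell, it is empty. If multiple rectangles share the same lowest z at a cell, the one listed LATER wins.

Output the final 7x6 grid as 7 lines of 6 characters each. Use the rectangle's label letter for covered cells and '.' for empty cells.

......
CCCC..
DDDD..
DDDDAA
DDDDAA
.BBBB.
......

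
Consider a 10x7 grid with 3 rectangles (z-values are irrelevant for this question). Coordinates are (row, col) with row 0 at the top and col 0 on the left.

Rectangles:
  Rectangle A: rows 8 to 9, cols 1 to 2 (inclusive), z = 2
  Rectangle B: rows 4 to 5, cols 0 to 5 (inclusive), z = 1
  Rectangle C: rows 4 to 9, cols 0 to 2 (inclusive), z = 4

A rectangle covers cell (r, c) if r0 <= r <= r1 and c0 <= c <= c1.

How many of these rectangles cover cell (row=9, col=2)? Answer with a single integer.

Check cell (9,2):
  A: rows 8-9 cols 1-2 -> covers
  B: rows 4-5 cols 0-5 -> outside (row miss)
  C: rows 4-9 cols 0-2 -> covers
Count covering = 2

Answer: 2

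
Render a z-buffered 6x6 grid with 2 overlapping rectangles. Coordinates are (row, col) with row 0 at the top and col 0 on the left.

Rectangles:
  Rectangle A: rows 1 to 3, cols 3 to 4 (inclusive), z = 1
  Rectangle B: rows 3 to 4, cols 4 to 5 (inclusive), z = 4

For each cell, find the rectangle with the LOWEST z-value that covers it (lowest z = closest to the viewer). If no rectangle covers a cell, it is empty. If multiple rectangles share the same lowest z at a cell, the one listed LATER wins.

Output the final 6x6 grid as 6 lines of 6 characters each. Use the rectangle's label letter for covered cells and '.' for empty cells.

......
...AA.
...AA.
...AAB
....BB
......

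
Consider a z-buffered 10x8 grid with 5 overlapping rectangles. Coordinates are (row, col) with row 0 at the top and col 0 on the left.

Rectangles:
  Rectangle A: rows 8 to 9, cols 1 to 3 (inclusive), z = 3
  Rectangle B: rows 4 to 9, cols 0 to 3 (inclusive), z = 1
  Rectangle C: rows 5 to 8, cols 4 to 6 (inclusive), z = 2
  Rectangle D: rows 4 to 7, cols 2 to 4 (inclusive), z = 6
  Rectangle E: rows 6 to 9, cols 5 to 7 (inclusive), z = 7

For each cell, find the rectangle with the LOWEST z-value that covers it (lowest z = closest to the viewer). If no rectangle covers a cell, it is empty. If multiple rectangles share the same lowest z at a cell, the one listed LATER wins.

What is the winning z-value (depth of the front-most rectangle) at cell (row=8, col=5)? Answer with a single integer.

Answer: 2

Derivation:
Check cell (8,5):
  A: rows 8-9 cols 1-3 -> outside (col miss)
  B: rows 4-9 cols 0-3 -> outside (col miss)
  C: rows 5-8 cols 4-6 z=2 -> covers; best now C (z=2)
  D: rows 4-7 cols 2-4 -> outside (row miss)
  E: rows 6-9 cols 5-7 z=7 -> covers; best now C (z=2)
Winner: C at z=2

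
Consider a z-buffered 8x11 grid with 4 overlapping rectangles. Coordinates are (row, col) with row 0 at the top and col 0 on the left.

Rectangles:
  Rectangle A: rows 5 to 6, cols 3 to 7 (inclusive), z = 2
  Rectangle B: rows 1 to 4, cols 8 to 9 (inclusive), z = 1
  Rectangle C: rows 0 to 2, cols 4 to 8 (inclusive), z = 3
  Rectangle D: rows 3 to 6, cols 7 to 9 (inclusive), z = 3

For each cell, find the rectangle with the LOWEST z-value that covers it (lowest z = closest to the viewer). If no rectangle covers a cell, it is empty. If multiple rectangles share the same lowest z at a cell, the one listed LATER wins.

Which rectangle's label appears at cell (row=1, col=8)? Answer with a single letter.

Answer: B

Derivation:
Check cell (1,8):
  A: rows 5-6 cols 3-7 -> outside (row miss)
  B: rows 1-4 cols 8-9 z=1 -> covers; best now B (z=1)
  C: rows 0-2 cols 4-8 z=3 -> covers; best now B (z=1)
  D: rows 3-6 cols 7-9 -> outside (row miss)
Winner: B at z=1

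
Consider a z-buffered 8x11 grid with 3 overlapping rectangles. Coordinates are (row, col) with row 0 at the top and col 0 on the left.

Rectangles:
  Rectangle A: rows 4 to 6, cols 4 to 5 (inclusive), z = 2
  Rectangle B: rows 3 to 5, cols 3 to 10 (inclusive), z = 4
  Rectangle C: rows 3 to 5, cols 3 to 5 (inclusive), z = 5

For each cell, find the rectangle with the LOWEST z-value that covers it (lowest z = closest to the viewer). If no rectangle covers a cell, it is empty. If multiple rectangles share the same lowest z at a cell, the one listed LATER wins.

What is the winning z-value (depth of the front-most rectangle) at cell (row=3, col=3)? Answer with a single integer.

Answer: 4

Derivation:
Check cell (3,3):
  A: rows 4-6 cols 4-5 -> outside (row miss)
  B: rows 3-5 cols 3-10 z=4 -> covers; best now B (z=4)
  C: rows 3-5 cols 3-5 z=5 -> covers; best now B (z=4)
Winner: B at z=4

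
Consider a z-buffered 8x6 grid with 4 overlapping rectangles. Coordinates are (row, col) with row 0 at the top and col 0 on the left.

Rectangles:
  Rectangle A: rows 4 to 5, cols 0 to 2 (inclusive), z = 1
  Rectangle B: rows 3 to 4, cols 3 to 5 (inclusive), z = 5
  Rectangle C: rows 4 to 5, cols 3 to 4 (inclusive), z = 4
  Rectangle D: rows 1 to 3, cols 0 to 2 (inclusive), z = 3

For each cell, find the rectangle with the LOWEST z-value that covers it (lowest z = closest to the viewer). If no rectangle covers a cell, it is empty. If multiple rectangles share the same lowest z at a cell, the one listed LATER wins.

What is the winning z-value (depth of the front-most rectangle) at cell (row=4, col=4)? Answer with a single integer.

Check cell (4,4):
  A: rows 4-5 cols 0-2 -> outside (col miss)
  B: rows 3-4 cols 3-5 z=5 -> covers; best now B (z=5)
  C: rows 4-5 cols 3-4 z=4 -> covers; best now C (z=4)
  D: rows 1-3 cols 0-2 -> outside (row miss)
Winner: C at z=4

Answer: 4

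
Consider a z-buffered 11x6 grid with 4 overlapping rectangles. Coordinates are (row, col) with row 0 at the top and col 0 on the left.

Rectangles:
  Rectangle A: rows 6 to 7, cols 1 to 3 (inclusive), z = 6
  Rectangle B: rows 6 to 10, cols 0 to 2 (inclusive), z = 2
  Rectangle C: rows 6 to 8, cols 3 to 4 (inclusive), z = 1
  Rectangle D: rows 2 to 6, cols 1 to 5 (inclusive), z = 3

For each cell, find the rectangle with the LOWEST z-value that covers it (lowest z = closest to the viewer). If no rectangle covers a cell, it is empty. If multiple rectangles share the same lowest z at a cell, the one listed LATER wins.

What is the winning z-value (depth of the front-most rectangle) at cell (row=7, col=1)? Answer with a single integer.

Check cell (7,1):
  A: rows 6-7 cols 1-3 z=6 -> covers; best now A (z=6)
  B: rows 6-10 cols 0-2 z=2 -> covers; best now B (z=2)
  C: rows 6-8 cols 3-4 -> outside (col miss)
  D: rows 2-6 cols 1-5 -> outside (row miss)
Winner: B at z=2

Answer: 2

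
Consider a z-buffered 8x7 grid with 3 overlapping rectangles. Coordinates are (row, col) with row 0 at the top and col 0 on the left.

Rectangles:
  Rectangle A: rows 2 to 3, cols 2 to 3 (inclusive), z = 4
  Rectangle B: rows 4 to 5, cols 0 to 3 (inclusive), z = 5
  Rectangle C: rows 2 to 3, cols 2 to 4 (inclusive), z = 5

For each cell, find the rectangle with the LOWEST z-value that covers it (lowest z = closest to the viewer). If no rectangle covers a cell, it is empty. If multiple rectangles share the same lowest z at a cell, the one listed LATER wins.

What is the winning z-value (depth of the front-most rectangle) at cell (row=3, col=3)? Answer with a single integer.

Answer: 4

Derivation:
Check cell (3,3):
  A: rows 2-3 cols 2-3 z=4 -> covers; best now A (z=4)
  B: rows 4-5 cols 0-3 -> outside (row miss)
  C: rows 2-3 cols 2-4 z=5 -> covers; best now A (z=4)
Winner: A at z=4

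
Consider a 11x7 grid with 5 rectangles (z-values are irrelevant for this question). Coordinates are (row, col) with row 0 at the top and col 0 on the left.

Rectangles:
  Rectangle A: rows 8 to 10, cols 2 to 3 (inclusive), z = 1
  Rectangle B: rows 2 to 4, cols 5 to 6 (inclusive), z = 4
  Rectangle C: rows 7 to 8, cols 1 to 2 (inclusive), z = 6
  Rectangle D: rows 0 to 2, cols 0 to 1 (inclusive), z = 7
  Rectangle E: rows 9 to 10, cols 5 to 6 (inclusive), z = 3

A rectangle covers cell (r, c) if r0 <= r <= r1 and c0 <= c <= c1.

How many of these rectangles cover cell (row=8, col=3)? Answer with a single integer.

Answer: 1

Derivation:
Check cell (8,3):
  A: rows 8-10 cols 2-3 -> covers
  B: rows 2-4 cols 5-6 -> outside (row miss)
  C: rows 7-8 cols 1-2 -> outside (col miss)
  D: rows 0-2 cols 0-1 -> outside (row miss)
  E: rows 9-10 cols 5-6 -> outside (row miss)
Count covering = 1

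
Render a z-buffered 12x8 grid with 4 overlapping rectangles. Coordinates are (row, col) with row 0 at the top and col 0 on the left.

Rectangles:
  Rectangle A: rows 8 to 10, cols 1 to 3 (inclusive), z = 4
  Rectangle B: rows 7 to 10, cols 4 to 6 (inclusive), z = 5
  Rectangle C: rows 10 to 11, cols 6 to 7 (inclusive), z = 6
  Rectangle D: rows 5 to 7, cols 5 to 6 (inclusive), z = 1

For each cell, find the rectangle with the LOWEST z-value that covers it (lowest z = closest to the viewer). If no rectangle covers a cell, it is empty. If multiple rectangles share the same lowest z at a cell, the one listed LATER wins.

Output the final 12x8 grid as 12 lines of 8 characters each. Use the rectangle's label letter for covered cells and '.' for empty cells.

........
........
........
........
........
.....DD.
.....DD.
....BDD.
.AAABBB.
.AAABBB.
.AAABBBC
......CC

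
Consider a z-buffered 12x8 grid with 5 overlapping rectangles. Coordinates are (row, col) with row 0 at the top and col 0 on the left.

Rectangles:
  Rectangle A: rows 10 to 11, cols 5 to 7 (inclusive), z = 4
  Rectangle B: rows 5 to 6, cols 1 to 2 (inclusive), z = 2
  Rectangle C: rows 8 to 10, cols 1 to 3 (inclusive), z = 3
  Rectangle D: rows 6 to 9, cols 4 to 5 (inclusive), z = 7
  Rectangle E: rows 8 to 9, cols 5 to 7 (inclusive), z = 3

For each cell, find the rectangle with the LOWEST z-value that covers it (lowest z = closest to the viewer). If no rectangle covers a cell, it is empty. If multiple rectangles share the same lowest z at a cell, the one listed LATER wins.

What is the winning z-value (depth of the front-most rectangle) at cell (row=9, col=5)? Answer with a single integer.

Answer: 3

Derivation:
Check cell (9,5):
  A: rows 10-11 cols 5-7 -> outside (row miss)
  B: rows 5-6 cols 1-2 -> outside (row miss)
  C: rows 8-10 cols 1-3 -> outside (col miss)
  D: rows 6-9 cols 4-5 z=7 -> covers; best now D (z=7)
  E: rows 8-9 cols 5-7 z=3 -> covers; best now E (z=3)
Winner: E at z=3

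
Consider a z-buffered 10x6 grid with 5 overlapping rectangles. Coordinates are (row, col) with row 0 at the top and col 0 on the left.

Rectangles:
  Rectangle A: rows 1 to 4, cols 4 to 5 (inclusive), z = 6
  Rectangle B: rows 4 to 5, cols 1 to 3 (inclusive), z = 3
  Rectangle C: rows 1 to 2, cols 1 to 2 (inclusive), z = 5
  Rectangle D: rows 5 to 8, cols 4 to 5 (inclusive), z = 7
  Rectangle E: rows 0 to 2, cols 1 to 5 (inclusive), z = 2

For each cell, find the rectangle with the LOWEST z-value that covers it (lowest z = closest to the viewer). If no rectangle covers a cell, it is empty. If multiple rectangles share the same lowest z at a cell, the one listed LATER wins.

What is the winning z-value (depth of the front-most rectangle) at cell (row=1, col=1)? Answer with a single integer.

Answer: 2

Derivation:
Check cell (1,1):
  A: rows 1-4 cols 4-5 -> outside (col miss)
  B: rows 4-5 cols 1-3 -> outside (row miss)
  C: rows 1-2 cols 1-2 z=5 -> covers; best now C (z=5)
  D: rows 5-8 cols 4-5 -> outside (row miss)
  E: rows 0-2 cols 1-5 z=2 -> covers; best now E (z=2)
Winner: E at z=2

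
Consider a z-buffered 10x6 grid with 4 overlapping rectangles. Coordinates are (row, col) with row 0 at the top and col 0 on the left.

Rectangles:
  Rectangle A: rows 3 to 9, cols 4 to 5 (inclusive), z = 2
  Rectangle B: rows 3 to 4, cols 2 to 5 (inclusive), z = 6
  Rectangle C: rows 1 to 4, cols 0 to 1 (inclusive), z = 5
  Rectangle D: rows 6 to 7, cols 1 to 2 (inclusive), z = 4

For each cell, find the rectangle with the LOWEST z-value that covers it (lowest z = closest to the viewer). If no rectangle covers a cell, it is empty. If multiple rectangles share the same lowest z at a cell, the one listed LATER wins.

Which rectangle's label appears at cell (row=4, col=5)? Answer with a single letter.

Check cell (4,5):
  A: rows 3-9 cols 4-5 z=2 -> covers; best now A (z=2)
  B: rows 3-4 cols 2-5 z=6 -> covers; best now A (z=2)
  C: rows 1-4 cols 0-1 -> outside (col miss)
  D: rows 6-7 cols 1-2 -> outside (row miss)
Winner: A at z=2

Answer: A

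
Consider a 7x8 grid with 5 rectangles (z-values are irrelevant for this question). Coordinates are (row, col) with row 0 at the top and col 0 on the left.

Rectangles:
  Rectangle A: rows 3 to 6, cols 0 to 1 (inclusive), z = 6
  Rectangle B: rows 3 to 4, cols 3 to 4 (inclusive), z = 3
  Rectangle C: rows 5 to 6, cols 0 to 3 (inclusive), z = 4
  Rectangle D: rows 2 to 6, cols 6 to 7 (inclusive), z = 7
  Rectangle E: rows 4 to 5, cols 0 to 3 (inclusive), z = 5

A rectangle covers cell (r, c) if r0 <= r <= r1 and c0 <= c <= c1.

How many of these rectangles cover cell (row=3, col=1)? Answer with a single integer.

Answer: 1

Derivation:
Check cell (3,1):
  A: rows 3-6 cols 0-1 -> covers
  B: rows 3-4 cols 3-4 -> outside (col miss)
  C: rows 5-6 cols 0-3 -> outside (row miss)
  D: rows 2-6 cols 6-7 -> outside (col miss)
  E: rows 4-5 cols 0-3 -> outside (row miss)
Count covering = 1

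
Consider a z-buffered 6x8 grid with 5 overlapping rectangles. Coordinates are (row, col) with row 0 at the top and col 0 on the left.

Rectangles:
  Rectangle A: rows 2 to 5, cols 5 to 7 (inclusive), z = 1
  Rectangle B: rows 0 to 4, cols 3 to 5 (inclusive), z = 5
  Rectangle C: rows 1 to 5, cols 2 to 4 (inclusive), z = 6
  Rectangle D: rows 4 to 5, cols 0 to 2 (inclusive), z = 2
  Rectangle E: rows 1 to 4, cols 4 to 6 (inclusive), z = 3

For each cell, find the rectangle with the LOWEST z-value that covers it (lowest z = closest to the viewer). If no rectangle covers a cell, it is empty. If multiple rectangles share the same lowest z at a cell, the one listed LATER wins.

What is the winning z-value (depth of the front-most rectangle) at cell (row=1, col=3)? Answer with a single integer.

Check cell (1,3):
  A: rows 2-5 cols 5-7 -> outside (row miss)
  B: rows 0-4 cols 3-5 z=5 -> covers; best now B (z=5)
  C: rows 1-5 cols 2-4 z=6 -> covers; best now B (z=5)
  D: rows 4-5 cols 0-2 -> outside (row miss)
  E: rows 1-4 cols 4-6 -> outside (col miss)
Winner: B at z=5

Answer: 5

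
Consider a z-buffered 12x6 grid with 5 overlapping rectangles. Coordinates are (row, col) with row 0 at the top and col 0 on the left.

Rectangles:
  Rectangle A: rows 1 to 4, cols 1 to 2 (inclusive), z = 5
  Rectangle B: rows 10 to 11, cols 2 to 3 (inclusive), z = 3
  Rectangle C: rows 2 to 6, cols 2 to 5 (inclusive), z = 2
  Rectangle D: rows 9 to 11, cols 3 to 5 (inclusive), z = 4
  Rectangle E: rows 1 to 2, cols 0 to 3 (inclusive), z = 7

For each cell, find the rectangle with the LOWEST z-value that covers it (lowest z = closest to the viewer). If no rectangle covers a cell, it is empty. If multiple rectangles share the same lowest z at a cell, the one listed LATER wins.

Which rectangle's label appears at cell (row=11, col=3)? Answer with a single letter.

Answer: B

Derivation:
Check cell (11,3):
  A: rows 1-4 cols 1-2 -> outside (row miss)
  B: rows 10-11 cols 2-3 z=3 -> covers; best now B (z=3)
  C: rows 2-6 cols 2-5 -> outside (row miss)
  D: rows 9-11 cols 3-5 z=4 -> covers; best now B (z=3)
  E: rows 1-2 cols 0-3 -> outside (row miss)
Winner: B at z=3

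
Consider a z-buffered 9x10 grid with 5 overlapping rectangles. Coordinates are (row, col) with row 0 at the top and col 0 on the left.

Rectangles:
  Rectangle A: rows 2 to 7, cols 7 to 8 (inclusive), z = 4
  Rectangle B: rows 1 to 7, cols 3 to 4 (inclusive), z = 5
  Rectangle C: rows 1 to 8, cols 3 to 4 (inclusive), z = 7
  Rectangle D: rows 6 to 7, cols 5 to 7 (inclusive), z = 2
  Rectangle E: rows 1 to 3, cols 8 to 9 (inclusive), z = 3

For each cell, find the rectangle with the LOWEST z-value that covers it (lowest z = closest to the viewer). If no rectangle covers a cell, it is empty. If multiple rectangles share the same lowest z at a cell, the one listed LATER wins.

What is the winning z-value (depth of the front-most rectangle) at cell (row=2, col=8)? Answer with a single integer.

Answer: 3

Derivation:
Check cell (2,8):
  A: rows 2-7 cols 7-8 z=4 -> covers; best now A (z=4)
  B: rows 1-7 cols 3-4 -> outside (col miss)
  C: rows 1-8 cols 3-4 -> outside (col miss)
  D: rows 6-7 cols 5-7 -> outside (row miss)
  E: rows 1-3 cols 8-9 z=3 -> covers; best now E (z=3)
Winner: E at z=3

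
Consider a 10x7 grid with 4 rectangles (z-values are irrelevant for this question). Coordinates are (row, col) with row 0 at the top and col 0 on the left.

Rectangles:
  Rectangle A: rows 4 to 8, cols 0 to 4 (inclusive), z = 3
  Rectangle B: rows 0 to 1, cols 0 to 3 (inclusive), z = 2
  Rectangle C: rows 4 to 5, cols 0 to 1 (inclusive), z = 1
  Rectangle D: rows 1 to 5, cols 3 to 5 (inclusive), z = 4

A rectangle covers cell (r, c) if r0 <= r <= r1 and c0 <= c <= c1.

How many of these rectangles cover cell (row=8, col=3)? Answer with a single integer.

Answer: 1

Derivation:
Check cell (8,3):
  A: rows 4-8 cols 0-4 -> covers
  B: rows 0-1 cols 0-3 -> outside (row miss)
  C: rows 4-5 cols 0-1 -> outside (row miss)
  D: rows 1-5 cols 3-5 -> outside (row miss)
Count covering = 1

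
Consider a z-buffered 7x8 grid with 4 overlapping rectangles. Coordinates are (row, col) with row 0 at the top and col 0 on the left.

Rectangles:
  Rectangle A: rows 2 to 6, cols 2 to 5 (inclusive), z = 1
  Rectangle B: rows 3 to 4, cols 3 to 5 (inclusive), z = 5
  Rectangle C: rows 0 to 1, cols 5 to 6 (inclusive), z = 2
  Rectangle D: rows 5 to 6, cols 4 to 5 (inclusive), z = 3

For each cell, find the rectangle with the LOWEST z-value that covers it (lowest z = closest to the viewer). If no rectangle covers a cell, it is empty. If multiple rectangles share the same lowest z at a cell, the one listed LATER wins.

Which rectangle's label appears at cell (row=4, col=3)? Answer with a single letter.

Answer: A

Derivation:
Check cell (4,3):
  A: rows 2-6 cols 2-5 z=1 -> covers; best now A (z=1)
  B: rows 3-4 cols 3-5 z=5 -> covers; best now A (z=1)
  C: rows 0-1 cols 5-6 -> outside (row miss)
  D: rows 5-6 cols 4-5 -> outside (row miss)
Winner: A at z=1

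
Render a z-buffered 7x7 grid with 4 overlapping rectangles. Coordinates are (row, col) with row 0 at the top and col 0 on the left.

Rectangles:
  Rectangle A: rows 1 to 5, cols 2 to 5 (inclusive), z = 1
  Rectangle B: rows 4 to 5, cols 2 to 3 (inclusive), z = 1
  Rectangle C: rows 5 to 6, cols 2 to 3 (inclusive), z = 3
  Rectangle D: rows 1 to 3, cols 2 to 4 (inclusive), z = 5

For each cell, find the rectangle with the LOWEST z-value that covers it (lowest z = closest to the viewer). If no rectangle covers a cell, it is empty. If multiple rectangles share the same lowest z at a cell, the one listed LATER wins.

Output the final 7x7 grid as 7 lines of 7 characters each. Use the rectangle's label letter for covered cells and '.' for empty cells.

.......
..AAAA.
..AAAA.
..AAAA.
..BBAA.
..BBAA.
..CC...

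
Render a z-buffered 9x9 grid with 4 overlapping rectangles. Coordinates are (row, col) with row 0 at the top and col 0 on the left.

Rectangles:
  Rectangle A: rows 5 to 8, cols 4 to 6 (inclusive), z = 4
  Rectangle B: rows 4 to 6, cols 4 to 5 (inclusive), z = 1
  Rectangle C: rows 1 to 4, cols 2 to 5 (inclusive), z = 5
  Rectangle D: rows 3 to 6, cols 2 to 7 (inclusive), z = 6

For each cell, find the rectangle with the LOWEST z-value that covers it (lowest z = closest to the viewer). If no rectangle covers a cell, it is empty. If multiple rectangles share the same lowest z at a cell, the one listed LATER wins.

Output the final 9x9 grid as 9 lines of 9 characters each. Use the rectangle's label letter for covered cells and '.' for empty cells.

.........
..CCCC...
..CCCC...
..CCCCDD.
..CCBBDD.
..DDBBAD.
..DDBBAD.
....AAA..
....AAA..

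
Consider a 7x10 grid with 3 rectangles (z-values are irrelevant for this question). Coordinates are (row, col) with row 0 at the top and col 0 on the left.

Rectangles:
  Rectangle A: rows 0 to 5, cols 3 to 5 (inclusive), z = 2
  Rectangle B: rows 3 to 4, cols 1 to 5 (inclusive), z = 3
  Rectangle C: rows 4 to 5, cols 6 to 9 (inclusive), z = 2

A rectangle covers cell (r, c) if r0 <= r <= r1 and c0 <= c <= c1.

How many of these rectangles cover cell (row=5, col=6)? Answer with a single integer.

Check cell (5,6):
  A: rows 0-5 cols 3-5 -> outside (col miss)
  B: rows 3-4 cols 1-5 -> outside (row miss)
  C: rows 4-5 cols 6-9 -> covers
Count covering = 1

Answer: 1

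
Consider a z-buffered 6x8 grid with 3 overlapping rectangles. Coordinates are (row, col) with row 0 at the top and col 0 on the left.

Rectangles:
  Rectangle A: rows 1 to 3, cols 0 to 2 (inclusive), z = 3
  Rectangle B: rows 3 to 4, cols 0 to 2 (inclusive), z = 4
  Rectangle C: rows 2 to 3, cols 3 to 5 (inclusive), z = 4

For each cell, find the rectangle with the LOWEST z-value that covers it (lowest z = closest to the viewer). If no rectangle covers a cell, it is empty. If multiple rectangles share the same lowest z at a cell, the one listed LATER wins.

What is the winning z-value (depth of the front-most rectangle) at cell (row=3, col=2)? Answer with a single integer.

Check cell (3,2):
  A: rows 1-3 cols 0-2 z=3 -> covers; best now A (z=3)
  B: rows 3-4 cols 0-2 z=4 -> covers; best now A (z=3)
  C: rows 2-3 cols 3-5 -> outside (col miss)
Winner: A at z=3

Answer: 3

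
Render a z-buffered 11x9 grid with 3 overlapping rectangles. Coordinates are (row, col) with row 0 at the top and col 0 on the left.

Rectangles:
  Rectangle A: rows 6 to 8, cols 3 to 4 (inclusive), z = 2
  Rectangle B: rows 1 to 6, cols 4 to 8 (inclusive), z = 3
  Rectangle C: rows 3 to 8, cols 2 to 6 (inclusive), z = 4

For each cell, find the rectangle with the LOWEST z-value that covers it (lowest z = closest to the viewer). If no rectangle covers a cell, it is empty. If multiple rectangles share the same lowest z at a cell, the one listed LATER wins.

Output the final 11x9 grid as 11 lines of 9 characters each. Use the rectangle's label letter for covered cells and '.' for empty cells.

.........
....BBBBB
....BBBBB
..CCBBBBB
..CCBBBBB
..CCBBBBB
..CAABBBB
..CAACC..
..CAACC..
.........
.........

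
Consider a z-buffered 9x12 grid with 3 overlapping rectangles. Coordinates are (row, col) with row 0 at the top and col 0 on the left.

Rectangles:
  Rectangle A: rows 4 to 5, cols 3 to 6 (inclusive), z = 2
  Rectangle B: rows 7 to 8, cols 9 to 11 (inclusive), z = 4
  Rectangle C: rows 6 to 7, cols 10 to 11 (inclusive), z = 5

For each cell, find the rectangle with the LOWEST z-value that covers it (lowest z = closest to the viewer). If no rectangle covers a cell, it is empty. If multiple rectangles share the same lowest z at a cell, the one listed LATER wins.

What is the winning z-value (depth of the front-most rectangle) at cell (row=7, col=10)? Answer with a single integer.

Check cell (7,10):
  A: rows 4-5 cols 3-6 -> outside (row miss)
  B: rows 7-8 cols 9-11 z=4 -> covers; best now B (z=4)
  C: rows 6-7 cols 10-11 z=5 -> covers; best now B (z=4)
Winner: B at z=4

Answer: 4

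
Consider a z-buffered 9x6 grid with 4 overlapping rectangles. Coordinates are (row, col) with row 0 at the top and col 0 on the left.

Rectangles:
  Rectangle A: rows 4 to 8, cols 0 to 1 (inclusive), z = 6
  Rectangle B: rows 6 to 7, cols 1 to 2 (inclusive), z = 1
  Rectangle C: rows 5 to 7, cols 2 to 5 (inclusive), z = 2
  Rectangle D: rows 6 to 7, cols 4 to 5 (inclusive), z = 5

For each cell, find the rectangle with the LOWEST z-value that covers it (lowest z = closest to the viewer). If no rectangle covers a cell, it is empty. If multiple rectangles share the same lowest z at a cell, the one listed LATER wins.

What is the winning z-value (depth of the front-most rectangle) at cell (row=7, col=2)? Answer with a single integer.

Answer: 1

Derivation:
Check cell (7,2):
  A: rows 4-8 cols 0-1 -> outside (col miss)
  B: rows 6-7 cols 1-2 z=1 -> covers; best now B (z=1)
  C: rows 5-7 cols 2-5 z=2 -> covers; best now B (z=1)
  D: rows 6-7 cols 4-5 -> outside (col miss)
Winner: B at z=1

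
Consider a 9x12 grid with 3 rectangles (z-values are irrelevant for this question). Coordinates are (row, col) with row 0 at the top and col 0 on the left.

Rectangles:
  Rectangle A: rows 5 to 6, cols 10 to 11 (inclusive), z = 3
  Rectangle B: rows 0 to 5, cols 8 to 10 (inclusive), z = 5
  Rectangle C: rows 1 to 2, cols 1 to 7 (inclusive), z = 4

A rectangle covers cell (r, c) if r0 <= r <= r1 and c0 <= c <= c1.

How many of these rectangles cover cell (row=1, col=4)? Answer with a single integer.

Check cell (1,4):
  A: rows 5-6 cols 10-11 -> outside (row miss)
  B: rows 0-5 cols 8-10 -> outside (col miss)
  C: rows 1-2 cols 1-7 -> covers
Count covering = 1

Answer: 1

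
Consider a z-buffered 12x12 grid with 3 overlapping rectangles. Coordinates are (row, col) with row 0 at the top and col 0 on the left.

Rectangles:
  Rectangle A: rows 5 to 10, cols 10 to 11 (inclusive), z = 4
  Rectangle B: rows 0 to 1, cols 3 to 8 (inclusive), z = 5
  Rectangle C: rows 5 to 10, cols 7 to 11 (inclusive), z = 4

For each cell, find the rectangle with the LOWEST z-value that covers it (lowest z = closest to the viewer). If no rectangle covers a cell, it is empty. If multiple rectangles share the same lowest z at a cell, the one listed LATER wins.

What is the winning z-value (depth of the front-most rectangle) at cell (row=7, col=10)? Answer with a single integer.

Answer: 4

Derivation:
Check cell (7,10):
  A: rows 5-10 cols 10-11 z=4 -> covers; best now A (z=4)
  B: rows 0-1 cols 3-8 -> outside (row miss)
  C: rows 5-10 cols 7-11 z=4 -> covers; best now C (z=4)
Winner: C at z=4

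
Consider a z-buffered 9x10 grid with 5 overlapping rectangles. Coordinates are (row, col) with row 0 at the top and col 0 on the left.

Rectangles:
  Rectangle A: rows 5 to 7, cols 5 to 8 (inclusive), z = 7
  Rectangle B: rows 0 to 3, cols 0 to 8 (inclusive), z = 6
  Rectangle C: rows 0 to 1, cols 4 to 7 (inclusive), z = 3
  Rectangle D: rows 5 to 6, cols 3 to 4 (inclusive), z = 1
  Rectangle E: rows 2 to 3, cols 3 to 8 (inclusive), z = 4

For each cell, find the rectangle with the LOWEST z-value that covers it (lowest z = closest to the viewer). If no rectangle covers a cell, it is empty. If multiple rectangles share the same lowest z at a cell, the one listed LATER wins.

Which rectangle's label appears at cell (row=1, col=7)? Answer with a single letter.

Check cell (1,7):
  A: rows 5-7 cols 5-8 -> outside (row miss)
  B: rows 0-3 cols 0-8 z=6 -> covers; best now B (z=6)
  C: rows 0-1 cols 4-7 z=3 -> covers; best now C (z=3)
  D: rows 5-6 cols 3-4 -> outside (row miss)
  E: rows 2-3 cols 3-8 -> outside (row miss)
Winner: C at z=3

Answer: C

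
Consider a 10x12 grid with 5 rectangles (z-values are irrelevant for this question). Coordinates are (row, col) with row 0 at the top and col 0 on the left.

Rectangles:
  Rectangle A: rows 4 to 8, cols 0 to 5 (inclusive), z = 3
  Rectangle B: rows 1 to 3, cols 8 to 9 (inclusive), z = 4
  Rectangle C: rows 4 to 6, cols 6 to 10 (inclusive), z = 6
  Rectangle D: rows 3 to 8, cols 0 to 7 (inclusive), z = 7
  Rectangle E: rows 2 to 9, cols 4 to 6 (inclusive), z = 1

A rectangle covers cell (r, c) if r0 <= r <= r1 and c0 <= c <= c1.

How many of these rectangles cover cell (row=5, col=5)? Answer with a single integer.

Check cell (5,5):
  A: rows 4-8 cols 0-5 -> covers
  B: rows 1-3 cols 8-9 -> outside (row miss)
  C: rows 4-6 cols 6-10 -> outside (col miss)
  D: rows 3-8 cols 0-7 -> covers
  E: rows 2-9 cols 4-6 -> covers
Count covering = 3

Answer: 3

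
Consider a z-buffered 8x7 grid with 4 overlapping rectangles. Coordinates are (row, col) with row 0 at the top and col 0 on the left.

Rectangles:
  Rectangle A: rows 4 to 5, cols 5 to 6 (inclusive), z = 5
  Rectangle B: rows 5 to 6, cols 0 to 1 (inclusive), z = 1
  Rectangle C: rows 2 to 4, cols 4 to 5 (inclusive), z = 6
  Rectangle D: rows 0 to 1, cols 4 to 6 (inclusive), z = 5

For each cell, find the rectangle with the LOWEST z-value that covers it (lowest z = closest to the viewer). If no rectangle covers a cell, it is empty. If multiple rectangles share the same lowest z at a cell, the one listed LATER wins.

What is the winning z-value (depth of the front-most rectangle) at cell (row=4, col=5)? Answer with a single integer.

Answer: 5

Derivation:
Check cell (4,5):
  A: rows 4-5 cols 5-6 z=5 -> covers; best now A (z=5)
  B: rows 5-6 cols 0-1 -> outside (row miss)
  C: rows 2-4 cols 4-5 z=6 -> covers; best now A (z=5)
  D: rows 0-1 cols 4-6 -> outside (row miss)
Winner: A at z=5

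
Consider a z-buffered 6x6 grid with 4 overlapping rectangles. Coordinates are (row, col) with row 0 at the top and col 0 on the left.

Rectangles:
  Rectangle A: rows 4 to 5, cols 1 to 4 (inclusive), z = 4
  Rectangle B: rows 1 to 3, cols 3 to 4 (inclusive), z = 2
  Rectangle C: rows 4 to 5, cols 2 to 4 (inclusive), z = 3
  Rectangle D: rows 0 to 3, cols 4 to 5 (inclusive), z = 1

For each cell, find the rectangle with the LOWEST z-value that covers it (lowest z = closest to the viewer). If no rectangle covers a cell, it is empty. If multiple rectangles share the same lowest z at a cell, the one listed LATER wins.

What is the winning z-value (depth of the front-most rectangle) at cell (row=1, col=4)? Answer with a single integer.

Answer: 1

Derivation:
Check cell (1,4):
  A: rows 4-5 cols 1-4 -> outside (row miss)
  B: rows 1-3 cols 3-4 z=2 -> covers; best now B (z=2)
  C: rows 4-5 cols 2-4 -> outside (row miss)
  D: rows 0-3 cols 4-5 z=1 -> covers; best now D (z=1)
Winner: D at z=1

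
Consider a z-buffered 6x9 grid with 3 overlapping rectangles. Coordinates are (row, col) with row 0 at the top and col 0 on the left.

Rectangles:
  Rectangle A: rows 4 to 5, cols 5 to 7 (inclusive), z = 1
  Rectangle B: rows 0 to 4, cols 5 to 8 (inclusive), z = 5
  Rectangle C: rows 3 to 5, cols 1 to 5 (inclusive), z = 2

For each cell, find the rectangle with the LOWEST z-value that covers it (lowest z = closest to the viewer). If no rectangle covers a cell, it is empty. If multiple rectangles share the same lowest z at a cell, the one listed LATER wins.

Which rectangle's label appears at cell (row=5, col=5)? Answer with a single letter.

Check cell (5,5):
  A: rows 4-5 cols 5-7 z=1 -> covers; best now A (z=1)
  B: rows 0-4 cols 5-8 -> outside (row miss)
  C: rows 3-5 cols 1-5 z=2 -> covers; best now A (z=1)
Winner: A at z=1

Answer: A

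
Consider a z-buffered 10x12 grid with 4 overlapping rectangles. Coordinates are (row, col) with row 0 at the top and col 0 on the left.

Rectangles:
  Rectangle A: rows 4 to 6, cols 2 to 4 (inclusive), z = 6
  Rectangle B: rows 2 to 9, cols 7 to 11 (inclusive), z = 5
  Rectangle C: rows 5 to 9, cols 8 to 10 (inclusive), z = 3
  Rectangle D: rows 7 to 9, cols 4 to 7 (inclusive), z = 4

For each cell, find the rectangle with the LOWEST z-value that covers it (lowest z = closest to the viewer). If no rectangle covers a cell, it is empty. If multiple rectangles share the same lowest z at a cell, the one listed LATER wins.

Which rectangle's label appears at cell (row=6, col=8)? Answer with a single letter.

Answer: C

Derivation:
Check cell (6,8):
  A: rows 4-6 cols 2-4 -> outside (col miss)
  B: rows 2-9 cols 7-11 z=5 -> covers; best now B (z=5)
  C: rows 5-9 cols 8-10 z=3 -> covers; best now C (z=3)
  D: rows 7-9 cols 4-7 -> outside (row miss)
Winner: C at z=3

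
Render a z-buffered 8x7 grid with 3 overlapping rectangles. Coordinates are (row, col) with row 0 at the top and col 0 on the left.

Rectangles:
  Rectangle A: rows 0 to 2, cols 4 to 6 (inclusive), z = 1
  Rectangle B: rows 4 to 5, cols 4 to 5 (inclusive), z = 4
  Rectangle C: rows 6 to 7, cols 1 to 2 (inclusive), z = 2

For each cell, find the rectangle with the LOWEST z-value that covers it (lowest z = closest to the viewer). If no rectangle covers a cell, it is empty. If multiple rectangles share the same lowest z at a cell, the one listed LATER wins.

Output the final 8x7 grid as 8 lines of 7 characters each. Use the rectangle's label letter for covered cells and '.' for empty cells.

....AAA
....AAA
....AAA
.......
....BB.
....BB.
.CC....
.CC....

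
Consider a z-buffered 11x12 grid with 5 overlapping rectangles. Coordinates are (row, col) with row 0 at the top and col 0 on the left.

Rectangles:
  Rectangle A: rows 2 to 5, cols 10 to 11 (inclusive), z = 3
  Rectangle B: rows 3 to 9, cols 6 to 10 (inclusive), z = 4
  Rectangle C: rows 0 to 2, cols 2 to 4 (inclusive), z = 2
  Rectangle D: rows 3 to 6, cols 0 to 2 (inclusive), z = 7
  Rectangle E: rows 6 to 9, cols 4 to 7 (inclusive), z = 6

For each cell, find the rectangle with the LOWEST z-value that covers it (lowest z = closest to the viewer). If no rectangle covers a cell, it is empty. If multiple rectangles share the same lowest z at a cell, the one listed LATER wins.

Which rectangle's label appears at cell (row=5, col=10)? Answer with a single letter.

Answer: A

Derivation:
Check cell (5,10):
  A: rows 2-5 cols 10-11 z=3 -> covers; best now A (z=3)
  B: rows 3-9 cols 6-10 z=4 -> covers; best now A (z=3)
  C: rows 0-2 cols 2-4 -> outside (row miss)
  D: rows 3-6 cols 0-2 -> outside (col miss)
  E: rows 6-9 cols 4-7 -> outside (row miss)
Winner: A at z=3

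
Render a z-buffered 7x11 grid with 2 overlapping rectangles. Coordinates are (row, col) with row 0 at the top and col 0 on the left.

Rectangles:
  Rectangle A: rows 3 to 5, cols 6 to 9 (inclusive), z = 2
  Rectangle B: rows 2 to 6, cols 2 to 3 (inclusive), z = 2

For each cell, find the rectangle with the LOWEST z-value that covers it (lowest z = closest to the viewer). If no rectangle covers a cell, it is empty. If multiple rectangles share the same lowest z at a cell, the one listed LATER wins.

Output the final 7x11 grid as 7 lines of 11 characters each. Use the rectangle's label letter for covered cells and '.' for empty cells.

...........
...........
..BB.......
..BB..AAAA.
..BB..AAAA.
..BB..AAAA.
..BB.......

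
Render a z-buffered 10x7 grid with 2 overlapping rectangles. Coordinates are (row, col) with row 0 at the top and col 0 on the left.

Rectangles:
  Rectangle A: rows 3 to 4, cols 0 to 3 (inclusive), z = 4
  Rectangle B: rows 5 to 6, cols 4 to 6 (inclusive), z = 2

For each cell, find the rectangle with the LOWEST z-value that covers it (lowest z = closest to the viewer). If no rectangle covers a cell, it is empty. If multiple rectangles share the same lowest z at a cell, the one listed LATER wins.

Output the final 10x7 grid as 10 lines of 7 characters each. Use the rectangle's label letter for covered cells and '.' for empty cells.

.......
.......
.......
AAAA...
AAAA...
....BBB
....BBB
.......
.......
.......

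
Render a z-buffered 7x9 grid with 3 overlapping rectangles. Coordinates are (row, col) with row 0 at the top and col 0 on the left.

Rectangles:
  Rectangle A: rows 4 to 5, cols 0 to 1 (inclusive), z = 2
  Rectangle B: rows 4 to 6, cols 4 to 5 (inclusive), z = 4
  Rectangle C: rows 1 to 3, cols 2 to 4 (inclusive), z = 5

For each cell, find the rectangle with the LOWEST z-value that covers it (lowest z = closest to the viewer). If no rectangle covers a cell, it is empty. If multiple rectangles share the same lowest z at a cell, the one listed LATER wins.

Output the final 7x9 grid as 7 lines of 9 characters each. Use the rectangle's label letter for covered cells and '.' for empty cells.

.........
..CCC....
..CCC....
..CCC....
AA..BB...
AA..BB...
....BB...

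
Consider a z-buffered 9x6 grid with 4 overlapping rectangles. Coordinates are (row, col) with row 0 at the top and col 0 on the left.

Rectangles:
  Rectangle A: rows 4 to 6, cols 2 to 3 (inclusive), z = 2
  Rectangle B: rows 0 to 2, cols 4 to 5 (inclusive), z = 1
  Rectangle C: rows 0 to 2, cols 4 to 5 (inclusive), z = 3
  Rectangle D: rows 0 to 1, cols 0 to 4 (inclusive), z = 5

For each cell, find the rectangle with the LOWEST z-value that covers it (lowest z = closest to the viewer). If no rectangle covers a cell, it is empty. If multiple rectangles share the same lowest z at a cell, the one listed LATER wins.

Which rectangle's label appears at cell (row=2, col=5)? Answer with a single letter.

Answer: B

Derivation:
Check cell (2,5):
  A: rows 4-6 cols 2-3 -> outside (row miss)
  B: rows 0-2 cols 4-5 z=1 -> covers; best now B (z=1)
  C: rows 0-2 cols 4-5 z=3 -> covers; best now B (z=1)
  D: rows 0-1 cols 0-4 -> outside (row miss)
Winner: B at z=1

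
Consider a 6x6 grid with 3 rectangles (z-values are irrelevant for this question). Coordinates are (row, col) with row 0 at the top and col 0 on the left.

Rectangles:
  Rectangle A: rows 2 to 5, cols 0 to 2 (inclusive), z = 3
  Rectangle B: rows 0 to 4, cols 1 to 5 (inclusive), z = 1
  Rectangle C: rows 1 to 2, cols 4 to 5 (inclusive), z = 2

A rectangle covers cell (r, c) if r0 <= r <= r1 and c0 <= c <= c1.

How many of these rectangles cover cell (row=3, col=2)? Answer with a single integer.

Check cell (3,2):
  A: rows 2-5 cols 0-2 -> covers
  B: rows 0-4 cols 1-5 -> covers
  C: rows 1-2 cols 4-5 -> outside (row miss)
Count covering = 2

Answer: 2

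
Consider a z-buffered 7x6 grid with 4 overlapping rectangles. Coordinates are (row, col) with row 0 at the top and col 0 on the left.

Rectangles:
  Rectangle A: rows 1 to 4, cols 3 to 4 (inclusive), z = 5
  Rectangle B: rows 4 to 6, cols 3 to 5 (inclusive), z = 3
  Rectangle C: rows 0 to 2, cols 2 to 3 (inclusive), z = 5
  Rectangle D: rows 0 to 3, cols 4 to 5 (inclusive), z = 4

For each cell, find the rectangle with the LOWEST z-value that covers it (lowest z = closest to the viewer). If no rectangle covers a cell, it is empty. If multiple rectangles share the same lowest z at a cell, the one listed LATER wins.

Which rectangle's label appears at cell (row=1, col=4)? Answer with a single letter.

Answer: D

Derivation:
Check cell (1,4):
  A: rows 1-4 cols 3-4 z=5 -> covers; best now A (z=5)
  B: rows 4-6 cols 3-5 -> outside (row miss)
  C: rows 0-2 cols 2-3 -> outside (col miss)
  D: rows 0-3 cols 4-5 z=4 -> covers; best now D (z=4)
Winner: D at z=4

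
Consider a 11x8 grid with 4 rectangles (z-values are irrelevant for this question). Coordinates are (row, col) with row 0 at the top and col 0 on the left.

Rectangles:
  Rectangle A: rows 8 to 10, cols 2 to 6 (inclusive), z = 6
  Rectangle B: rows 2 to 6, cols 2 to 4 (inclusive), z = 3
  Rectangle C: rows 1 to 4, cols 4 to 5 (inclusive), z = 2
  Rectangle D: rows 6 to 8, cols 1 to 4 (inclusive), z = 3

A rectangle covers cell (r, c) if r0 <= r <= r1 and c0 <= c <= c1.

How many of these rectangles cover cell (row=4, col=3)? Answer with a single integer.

Answer: 1

Derivation:
Check cell (4,3):
  A: rows 8-10 cols 2-6 -> outside (row miss)
  B: rows 2-6 cols 2-4 -> covers
  C: rows 1-4 cols 4-5 -> outside (col miss)
  D: rows 6-8 cols 1-4 -> outside (row miss)
Count covering = 1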